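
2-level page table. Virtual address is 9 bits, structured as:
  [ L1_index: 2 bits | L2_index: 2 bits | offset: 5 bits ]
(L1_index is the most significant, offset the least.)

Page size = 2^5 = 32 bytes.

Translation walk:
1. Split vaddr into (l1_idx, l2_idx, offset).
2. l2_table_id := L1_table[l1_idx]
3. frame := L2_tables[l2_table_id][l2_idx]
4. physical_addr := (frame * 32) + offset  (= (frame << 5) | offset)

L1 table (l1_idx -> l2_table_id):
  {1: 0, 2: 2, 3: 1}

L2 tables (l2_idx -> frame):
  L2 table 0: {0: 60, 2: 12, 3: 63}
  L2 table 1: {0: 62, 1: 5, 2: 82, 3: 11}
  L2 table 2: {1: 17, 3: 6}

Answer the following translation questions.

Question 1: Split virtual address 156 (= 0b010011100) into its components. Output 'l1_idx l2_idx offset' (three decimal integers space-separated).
Answer: 1 0 28

Derivation:
vaddr = 156 = 0b010011100
  top 2 bits -> l1_idx = 1
  next 2 bits -> l2_idx = 0
  bottom 5 bits -> offset = 28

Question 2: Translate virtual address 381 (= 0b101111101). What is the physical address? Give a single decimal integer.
Answer: 221

Derivation:
vaddr = 381 = 0b101111101
Split: l1_idx=2, l2_idx=3, offset=29
L1[2] = 2
L2[2][3] = 6
paddr = 6 * 32 + 29 = 221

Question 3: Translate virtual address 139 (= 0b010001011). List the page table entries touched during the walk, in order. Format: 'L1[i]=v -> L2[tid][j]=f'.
vaddr = 139 = 0b010001011
Split: l1_idx=1, l2_idx=0, offset=11

Answer: L1[1]=0 -> L2[0][0]=60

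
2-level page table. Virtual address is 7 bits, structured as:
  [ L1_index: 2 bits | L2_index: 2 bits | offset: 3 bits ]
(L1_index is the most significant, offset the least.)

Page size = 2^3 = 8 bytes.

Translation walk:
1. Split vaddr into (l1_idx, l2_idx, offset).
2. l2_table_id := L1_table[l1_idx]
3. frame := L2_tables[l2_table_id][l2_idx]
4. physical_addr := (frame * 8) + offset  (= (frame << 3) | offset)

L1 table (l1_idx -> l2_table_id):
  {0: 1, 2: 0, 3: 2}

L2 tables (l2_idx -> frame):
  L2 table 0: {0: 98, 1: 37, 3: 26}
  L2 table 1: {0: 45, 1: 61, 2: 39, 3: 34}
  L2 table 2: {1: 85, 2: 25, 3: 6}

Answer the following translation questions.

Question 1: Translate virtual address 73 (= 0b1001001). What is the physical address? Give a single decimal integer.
vaddr = 73 = 0b1001001
Split: l1_idx=2, l2_idx=1, offset=1
L1[2] = 0
L2[0][1] = 37
paddr = 37 * 8 + 1 = 297

Answer: 297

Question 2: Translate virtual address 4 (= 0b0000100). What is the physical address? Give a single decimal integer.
Answer: 364

Derivation:
vaddr = 4 = 0b0000100
Split: l1_idx=0, l2_idx=0, offset=4
L1[0] = 1
L2[1][0] = 45
paddr = 45 * 8 + 4 = 364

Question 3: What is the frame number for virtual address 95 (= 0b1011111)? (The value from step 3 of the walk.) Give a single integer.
Answer: 26

Derivation:
vaddr = 95: l1_idx=2, l2_idx=3
L1[2] = 0; L2[0][3] = 26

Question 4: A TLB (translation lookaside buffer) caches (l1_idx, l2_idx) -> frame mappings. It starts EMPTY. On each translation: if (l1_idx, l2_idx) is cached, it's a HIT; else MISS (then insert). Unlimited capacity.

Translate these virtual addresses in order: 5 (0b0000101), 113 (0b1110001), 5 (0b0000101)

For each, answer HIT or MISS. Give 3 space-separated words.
vaddr=5: (0,0) not in TLB -> MISS, insert
vaddr=113: (3,2) not in TLB -> MISS, insert
vaddr=5: (0,0) in TLB -> HIT

Answer: MISS MISS HIT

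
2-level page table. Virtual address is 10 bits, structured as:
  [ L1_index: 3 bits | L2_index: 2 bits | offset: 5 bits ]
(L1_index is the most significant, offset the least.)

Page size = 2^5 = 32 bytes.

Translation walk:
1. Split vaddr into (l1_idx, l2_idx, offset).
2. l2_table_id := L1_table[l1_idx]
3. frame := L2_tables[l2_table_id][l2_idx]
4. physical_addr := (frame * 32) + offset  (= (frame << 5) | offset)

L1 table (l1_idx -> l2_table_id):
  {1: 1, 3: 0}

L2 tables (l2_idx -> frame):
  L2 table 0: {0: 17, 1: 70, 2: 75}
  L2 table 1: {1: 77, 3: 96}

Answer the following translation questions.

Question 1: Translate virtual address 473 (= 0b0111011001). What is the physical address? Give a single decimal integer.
Answer: 2425

Derivation:
vaddr = 473 = 0b0111011001
Split: l1_idx=3, l2_idx=2, offset=25
L1[3] = 0
L2[0][2] = 75
paddr = 75 * 32 + 25 = 2425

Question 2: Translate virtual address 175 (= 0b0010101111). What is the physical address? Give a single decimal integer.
vaddr = 175 = 0b0010101111
Split: l1_idx=1, l2_idx=1, offset=15
L1[1] = 1
L2[1][1] = 77
paddr = 77 * 32 + 15 = 2479

Answer: 2479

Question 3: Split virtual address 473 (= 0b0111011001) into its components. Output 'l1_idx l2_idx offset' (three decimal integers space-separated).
vaddr = 473 = 0b0111011001
  top 3 bits -> l1_idx = 3
  next 2 bits -> l2_idx = 2
  bottom 5 bits -> offset = 25

Answer: 3 2 25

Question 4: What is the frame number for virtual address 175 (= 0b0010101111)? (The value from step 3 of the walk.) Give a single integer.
Answer: 77

Derivation:
vaddr = 175: l1_idx=1, l2_idx=1
L1[1] = 1; L2[1][1] = 77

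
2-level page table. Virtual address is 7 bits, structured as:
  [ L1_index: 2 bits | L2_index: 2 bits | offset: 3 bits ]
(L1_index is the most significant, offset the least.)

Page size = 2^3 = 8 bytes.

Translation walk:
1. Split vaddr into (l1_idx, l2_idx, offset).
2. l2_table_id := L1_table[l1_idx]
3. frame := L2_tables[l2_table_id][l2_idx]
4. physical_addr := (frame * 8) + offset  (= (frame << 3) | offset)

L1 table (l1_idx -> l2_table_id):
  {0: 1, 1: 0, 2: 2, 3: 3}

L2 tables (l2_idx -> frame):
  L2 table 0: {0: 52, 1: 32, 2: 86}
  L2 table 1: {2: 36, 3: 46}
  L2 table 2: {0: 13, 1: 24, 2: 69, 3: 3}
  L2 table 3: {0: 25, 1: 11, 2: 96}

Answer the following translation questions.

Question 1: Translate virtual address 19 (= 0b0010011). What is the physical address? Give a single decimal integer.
vaddr = 19 = 0b0010011
Split: l1_idx=0, l2_idx=2, offset=3
L1[0] = 1
L2[1][2] = 36
paddr = 36 * 8 + 3 = 291

Answer: 291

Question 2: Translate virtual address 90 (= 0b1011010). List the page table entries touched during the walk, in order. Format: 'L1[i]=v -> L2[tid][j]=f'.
vaddr = 90 = 0b1011010
Split: l1_idx=2, l2_idx=3, offset=2

Answer: L1[2]=2 -> L2[2][3]=3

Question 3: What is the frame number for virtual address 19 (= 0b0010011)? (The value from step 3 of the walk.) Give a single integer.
vaddr = 19: l1_idx=0, l2_idx=2
L1[0] = 1; L2[1][2] = 36

Answer: 36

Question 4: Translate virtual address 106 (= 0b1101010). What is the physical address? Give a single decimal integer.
vaddr = 106 = 0b1101010
Split: l1_idx=3, l2_idx=1, offset=2
L1[3] = 3
L2[3][1] = 11
paddr = 11 * 8 + 2 = 90

Answer: 90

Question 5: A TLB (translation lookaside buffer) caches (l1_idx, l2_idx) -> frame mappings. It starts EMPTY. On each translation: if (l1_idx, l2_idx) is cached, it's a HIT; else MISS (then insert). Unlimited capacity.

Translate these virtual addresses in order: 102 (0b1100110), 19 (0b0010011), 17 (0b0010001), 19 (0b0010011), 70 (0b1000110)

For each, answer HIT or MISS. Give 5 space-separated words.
vaddr=102: (3,0) not in TLB -> MISS, insert
vaddr=19: (0,2) not in TLB -> MISS, insert
vaddr=17: (0,2) in TLB -> HIT
vaddr=19: (0,2) in TLB -> HIT
vaddr=70: (2,0) not in TLB -> MISS, insert

Answer: MISS MISS HIT HIT MISS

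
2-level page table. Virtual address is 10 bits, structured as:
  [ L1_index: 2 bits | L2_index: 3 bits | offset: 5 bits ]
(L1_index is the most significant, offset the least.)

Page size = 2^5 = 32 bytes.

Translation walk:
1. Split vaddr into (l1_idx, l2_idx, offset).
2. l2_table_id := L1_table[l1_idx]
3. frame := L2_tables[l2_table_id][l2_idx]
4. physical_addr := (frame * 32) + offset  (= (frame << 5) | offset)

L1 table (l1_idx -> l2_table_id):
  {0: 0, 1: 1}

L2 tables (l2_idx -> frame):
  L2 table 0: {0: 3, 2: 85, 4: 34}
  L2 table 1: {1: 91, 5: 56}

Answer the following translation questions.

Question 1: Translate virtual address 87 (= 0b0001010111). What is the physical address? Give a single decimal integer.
vaddr = 87 = 0b0001010111
Split: l1_idx=0, l2_idx=2, offset=23
L1[0] = 0
L2[0][2] = 85
paddr = 85 * 32 + 23 = 2743

Answer: 2743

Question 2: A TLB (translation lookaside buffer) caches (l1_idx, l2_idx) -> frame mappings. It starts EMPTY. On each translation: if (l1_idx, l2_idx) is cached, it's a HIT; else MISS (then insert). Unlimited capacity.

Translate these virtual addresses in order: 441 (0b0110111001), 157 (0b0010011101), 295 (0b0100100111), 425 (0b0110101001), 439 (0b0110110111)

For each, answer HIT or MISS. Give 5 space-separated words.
Answer: MISS MISS MISS HIT HIT

Derivation:
vaddr=441: (1,5) not in TLB -> MISS, insert
vaddr=157: (0,4) not in TLB -> MISS, insert
vaddr=295: (1,1) not in TLB -> MISS, insert
vaddr=425: (1,5) in TLB -> HIT
vaddr=439: (1,5) in TLB -> HIT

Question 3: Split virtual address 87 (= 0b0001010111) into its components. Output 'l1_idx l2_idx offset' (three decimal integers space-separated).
Answer: 0 2 23

Derivation:
vaddr = 87 = 0b0001010111
  top 2 bits -> l1_idx = 0
  next 3 bits -> l2_idx = 2
  bottom 5 bits -> offset = 23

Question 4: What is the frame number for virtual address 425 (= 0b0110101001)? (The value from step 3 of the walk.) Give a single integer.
Answer: 56

Derivation:
vaddr = 425: l1_idx=1, l2_idx=5
L1[1] = 1; L2[1][5] = 56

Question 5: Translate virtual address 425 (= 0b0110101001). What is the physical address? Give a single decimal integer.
Answer: 1801

Derivation:
vaddr = 425 = 0b0110101001
Split: l1_idx=1, l2_idx=5, offset=9
L1[1] = 1
L2[1][5] = 56
paddr = 56 * 32 + 9 = 1801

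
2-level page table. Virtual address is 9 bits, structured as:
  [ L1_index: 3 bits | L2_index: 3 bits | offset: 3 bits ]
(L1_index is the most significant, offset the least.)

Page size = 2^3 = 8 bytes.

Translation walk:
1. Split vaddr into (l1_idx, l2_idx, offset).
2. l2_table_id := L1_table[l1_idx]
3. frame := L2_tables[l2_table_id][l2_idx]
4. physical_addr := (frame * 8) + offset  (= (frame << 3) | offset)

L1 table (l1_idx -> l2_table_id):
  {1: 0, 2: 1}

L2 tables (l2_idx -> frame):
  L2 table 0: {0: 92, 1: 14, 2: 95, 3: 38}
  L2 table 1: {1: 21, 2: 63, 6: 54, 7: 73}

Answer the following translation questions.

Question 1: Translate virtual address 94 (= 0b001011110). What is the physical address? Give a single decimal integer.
vaddr = 94 = 0b001011110
Split: l1_idx=1, l2_idx=3, offset=6
L1[1] = 0
L2[0][3] = 38
paddr = 38 * 8 + 6 = 310

Answer: 310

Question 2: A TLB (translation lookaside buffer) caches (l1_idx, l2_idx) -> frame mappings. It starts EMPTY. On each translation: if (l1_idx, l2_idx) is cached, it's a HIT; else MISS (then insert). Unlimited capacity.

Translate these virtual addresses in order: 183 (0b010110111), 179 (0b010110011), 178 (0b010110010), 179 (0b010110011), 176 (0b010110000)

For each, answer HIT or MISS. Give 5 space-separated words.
Answer: MISS HIT HIT HIT HIT

Derivation:
vaddr=183: (2,6) not in TLB -> MISS, insert
vaddr=179: (2,6) in TLB -> HIT
vaddr=178: (2,6) in TLB -> HIT
vaddr=179: (2,6) in TLB -> HIT
vaddr=176: (2,6) in TLB -> HIT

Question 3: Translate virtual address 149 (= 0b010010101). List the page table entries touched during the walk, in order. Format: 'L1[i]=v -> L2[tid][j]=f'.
vaddr = 149 = 0b010010101
Split: l1_idx=2, l2_idx=2, offset=5

Answer: L1[2]=1 -> L2[1][2]=63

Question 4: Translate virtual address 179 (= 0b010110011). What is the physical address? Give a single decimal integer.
vaddr = 179 = 0b010110011
Split: l1_idx=2, l2_idx=6, offset=3
L1[2] = 1
L2[1][6] = 54
paddr = 54 * 8 + 3 = 435

Answer: 435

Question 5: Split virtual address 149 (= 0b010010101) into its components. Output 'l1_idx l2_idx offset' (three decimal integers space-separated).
vaddr = 149 = 0b010010101
  top 3 bits -> l1_idx = 2
  next 3 bits -> l2_idx = 2
  bottom 3 bits -> offset = 5

Answer: 2 2 5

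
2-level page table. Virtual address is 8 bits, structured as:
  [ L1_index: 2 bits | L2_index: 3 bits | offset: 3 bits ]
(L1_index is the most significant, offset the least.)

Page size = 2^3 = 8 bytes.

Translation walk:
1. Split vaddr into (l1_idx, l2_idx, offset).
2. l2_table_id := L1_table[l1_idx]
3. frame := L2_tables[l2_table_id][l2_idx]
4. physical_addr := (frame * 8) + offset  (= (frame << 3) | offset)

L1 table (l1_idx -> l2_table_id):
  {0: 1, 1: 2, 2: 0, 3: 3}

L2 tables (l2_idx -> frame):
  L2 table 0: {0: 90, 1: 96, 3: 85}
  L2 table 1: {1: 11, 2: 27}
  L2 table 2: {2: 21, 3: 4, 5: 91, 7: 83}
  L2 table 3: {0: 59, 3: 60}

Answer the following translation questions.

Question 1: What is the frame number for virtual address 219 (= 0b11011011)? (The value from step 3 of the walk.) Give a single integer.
Answer: 60

Derivation:
vaddr = 219: l1_idx=3, l2_idx=3
L1[3] = 3; L2[3][3] = 60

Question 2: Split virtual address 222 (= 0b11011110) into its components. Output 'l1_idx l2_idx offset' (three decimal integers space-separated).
Answer: 3 3 6

Derivation:
vaddr = 222 = 0b11011110
  top 2 bits -> l1_idx = 3
  next 3 bits -> l2_idx = 3
  bottom 3 bits -> offset = 6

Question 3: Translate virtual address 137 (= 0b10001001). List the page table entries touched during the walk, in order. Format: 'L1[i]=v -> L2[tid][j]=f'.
Answer: L1[2]=0 -> L2[0][1]=96

Derivation:
vaddr = 137 = 0b10001001
Split: l1_idx=2, l2_idx=1, offset=1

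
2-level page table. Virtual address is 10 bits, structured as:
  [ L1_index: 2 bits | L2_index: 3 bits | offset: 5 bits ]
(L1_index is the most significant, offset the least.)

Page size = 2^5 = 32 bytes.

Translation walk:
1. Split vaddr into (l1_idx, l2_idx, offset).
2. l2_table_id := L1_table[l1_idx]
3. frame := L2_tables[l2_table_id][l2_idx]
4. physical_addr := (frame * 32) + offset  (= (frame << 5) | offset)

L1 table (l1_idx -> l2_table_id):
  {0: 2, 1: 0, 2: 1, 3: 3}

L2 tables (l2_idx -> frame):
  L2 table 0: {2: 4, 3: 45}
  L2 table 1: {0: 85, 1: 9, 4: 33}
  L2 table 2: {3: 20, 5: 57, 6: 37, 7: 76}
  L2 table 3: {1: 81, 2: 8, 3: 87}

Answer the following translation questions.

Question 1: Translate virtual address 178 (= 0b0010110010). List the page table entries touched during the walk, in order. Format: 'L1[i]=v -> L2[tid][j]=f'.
vaddr = 178 = 0b0010110010
Split: l1_idx=0, l2_idx=5, offset=18

Answer: L1[0]=2 -> L2[2][5]=57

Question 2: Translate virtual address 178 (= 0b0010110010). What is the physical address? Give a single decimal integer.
Answer: 1842

Derivation:
vaddr = 178 = 0b0010110010
Split: l1_idx=0, l2_idx=5, offset=18
L1[0] = 2
L2[2][5] = 57
paddr = 57 * 32 + 18 = 1842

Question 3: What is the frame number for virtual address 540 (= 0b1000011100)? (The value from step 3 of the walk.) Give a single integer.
Answer: 85

Derivation:
vaddr = 540: l1_idx=2, l2_idx=0
L1[2] = 1; L2[1][0] = 85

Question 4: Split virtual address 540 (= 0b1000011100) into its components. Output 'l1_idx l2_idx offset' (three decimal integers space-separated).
vaddr = 540 = 0b1000011100
  top 2 bits -> l1_idx = 2
  next 3 bits -> l2_idx = 0
  bottom 5 bits -> offset = 28

Answer: 2 0 28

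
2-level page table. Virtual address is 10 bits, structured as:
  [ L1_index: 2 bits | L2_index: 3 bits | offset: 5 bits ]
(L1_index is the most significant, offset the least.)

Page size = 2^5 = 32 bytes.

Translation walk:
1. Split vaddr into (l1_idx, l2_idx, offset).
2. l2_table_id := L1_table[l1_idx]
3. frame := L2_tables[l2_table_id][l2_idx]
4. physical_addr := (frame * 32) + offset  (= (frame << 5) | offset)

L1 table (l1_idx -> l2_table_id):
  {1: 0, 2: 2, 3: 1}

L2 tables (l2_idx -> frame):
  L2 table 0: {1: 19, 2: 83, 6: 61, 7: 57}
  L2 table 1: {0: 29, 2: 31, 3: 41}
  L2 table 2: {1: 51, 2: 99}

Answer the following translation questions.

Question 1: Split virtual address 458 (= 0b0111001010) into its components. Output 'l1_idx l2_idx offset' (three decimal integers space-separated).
vaddr = 458 = 0b0111001010
  top 2 bits -> l1_idx = 1
  next 3 bits -> l2_idx = 6
  bottom 5 bits -> offset = 10

Answer: 1 6 10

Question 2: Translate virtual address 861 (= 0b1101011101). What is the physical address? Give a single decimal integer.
vaddr = 861 = 0b1101011101
Split: l1_idx=3, l2_idx=2, offset=29
L1[3] = 1
L2[1][2] = 31
paddr = 31 * 32 + 29 = 1021

Answer: 1021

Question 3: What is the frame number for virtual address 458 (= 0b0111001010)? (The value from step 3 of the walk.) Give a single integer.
Answer: 61

Derivation:
vaddr = 458: l1_idx=1, l2_idx=6
L1[1] = 0; L2[0][6] = 61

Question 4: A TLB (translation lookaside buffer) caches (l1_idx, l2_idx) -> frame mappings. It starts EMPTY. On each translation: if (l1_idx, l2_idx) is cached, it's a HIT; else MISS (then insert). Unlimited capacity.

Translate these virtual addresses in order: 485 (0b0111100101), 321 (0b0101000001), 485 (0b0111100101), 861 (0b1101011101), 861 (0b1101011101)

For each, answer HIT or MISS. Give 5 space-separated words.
vaddr=485: (1,7) not in TLB -> MISS, insert
vaddr=321: (1,2) not in TLB -> MISS, insert
vaddr=485: (1,7) in TLB -> HIT
vaddr=861: (3,2) not in TLB -> MISS, insert
vaddr=861: (3,2) in TLB -> HIT

Answer: MISS MISS HIT MISS HIT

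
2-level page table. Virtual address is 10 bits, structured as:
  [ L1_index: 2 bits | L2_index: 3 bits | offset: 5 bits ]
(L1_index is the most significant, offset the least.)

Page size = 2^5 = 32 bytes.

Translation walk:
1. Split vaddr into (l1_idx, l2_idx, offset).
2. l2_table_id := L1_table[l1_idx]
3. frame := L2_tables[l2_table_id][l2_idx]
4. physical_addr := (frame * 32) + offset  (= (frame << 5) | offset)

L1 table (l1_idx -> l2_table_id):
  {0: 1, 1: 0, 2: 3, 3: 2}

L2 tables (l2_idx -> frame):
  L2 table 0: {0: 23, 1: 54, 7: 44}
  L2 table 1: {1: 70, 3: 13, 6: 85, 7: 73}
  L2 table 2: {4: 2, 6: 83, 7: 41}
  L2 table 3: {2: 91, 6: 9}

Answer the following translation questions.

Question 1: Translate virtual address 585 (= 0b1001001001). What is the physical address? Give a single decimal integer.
Answer: 2921

Derivation:
vaddr = 585 = 0b1001001001
Split: l1_idx=2, l2_idx=2, offset=9
L1[2] = 3
L2[3][2] = 91
paddr = 91 * 32 + 9 = 2921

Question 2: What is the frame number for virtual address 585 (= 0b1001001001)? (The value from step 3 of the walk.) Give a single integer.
vaddr = 585: l1_idx=2, l2_idx=2
L1[2] = 3; L2[3][2] = 91

Answer: 91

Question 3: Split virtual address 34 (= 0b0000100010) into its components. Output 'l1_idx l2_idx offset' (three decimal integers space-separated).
vaddr = 34 = 0b0000100010
  top 2 bits -> l1_idx = 0
  next 3 bits -> l2_idx = 1
  bottom 5 bits -> offset = 2

Answer: 0 1 2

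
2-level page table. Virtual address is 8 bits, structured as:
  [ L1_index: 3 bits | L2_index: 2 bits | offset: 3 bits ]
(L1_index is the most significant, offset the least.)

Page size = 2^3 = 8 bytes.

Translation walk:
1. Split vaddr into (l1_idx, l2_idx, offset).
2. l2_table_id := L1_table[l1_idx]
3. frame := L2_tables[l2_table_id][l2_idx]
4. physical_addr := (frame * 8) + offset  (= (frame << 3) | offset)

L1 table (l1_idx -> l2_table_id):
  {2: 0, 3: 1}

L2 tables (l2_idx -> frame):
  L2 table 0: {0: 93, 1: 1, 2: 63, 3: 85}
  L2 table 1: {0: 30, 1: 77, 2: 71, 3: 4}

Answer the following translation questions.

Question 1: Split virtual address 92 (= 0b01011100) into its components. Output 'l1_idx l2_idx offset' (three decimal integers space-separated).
vaddr = 92 = 0b01011100
  top 3 bits -> l1_idx = 2
  next 2 bits -> l2_idx = 3
  bottom 3 bits -> offset = 4

Answer: 2 3 4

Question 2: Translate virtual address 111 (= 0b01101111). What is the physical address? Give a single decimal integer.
vaddr = 111 = 0b01101111
Split: l1_idx=3, l2_idx=1, offset=7
L1[3] = 1
L2[1][1] = 77
paddr = 77 * 8 + 7 = 623

Answer: 623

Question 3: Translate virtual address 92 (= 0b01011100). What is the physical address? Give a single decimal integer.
Answer: 684

Derivation:
vaddr = 92 = 0b01011100
Split: l1_idx=2, l2_idx=3, offset=4
L1[2] = 0
L2[0][3] = 85
paddr = 85 * 8 + 4 = 684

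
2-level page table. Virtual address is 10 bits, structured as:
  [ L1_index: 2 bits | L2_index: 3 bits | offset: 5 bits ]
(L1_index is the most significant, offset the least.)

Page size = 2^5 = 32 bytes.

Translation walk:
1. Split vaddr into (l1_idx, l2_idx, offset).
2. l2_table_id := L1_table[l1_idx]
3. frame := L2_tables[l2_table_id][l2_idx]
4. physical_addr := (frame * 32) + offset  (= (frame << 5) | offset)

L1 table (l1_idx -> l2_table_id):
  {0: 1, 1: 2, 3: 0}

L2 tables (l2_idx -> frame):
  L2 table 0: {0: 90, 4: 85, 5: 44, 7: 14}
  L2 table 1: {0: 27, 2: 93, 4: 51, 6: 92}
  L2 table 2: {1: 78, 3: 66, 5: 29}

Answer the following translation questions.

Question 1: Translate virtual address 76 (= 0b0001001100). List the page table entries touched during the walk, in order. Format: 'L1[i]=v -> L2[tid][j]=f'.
vaddr = 76 = 0b0001001100
Split: l1_idx=0, l2_idx=2, offset=12

Answer: L1[0]=1 -> L2[1][2]=93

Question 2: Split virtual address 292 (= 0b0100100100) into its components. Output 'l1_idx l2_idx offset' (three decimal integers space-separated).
Answer: 1 1 4

Derivation:
vaddr = 292 = 0b0100100100
  top 2 bits -> l1_idx = 1
  next 3 bits -> l2_idx = 1
  bottom 5 bits -> offset = 4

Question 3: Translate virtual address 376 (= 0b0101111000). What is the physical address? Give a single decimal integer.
vaddr = 376 = 0b0101111000
Split: l1_idx=1, l2_idx=3, offset=24
L1[1] = 2
L2[2][3] = 66
paddr = 66 * 32 + 24 = 2136

Answer: 2136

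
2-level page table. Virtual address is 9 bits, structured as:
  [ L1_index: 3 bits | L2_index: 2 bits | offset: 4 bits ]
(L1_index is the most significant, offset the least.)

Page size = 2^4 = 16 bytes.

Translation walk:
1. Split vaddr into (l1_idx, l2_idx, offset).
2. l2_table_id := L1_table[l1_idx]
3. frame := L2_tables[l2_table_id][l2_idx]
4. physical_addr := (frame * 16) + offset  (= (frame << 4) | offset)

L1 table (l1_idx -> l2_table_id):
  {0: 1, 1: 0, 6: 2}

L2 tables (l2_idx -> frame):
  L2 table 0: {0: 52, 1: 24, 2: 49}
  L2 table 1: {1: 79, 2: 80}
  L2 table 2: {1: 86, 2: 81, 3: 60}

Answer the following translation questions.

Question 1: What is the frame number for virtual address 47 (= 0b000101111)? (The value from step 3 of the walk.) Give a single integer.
vaddr = 47: l1_idx=0, l2_idx=2
L1[0] = 1; L2[1][2] = 80

Answer: 80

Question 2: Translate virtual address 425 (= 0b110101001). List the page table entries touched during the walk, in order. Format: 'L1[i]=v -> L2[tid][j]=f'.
Answer: L1[6]=2 -> L2[2][2]=81

Derivation:
vaddr = 425 = 0b110101001
Split: l1_idx=6, l2_idx=2, offset=9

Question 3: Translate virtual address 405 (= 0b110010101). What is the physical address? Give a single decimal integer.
vaddr = 405 = 0b110010101
Split: l1_idx=6, l2_idx=1, offset=5
L1[6] = 2
L2[2][1] = 86
paddr = 86 * 16 + 5 = 1381

Answer: 1381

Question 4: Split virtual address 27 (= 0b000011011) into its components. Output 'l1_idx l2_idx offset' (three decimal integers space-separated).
Answer: 0 1 11

Derivation:
vaddr = 27 = 0b000011011
  top 3 bits -> l1_idx = 0
  next 2 bits -> l2_idx = 1
  bottom 4 bits -> offset = 11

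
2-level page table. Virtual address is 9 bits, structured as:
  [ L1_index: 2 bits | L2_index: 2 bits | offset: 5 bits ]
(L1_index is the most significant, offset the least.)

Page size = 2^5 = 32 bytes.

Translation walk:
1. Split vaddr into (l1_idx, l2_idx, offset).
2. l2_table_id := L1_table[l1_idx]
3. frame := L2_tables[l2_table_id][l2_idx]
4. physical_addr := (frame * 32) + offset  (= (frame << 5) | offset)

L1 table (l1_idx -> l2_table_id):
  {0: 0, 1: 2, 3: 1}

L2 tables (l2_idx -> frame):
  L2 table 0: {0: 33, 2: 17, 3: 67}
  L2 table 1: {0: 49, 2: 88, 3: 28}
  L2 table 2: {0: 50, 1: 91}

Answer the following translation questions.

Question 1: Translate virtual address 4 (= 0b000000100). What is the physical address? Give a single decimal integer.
Answer: 1060

Derivation:
vaddr = 4 = 0b000000100
Split: l1_idx=0, l2_idx=0, offset=4
L1[0] = 0
L2[0][0] = 33
paddr = 33 * 32 + 4 = 1060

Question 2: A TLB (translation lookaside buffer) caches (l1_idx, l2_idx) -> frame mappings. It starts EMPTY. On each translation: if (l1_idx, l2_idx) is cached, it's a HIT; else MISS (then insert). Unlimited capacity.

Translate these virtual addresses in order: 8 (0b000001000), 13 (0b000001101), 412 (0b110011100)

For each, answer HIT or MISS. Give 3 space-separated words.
Answer: MISS HIT MISS

Derivation:
vaddr=8: (0,0) not in TLB -> MISS, insert
vaddr=13: (0,0) in TLB -> HIT
vaddr=412: (3,0) not in TLB -> MISS, insert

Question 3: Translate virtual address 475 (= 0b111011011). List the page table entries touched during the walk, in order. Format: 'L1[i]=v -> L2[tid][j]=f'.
Answer: L1[3]=1 -> L2[1][2]=88

Derivation:
vaddr = 475 = 0b111011011
Split: l1_idx=3, l2_idx=2, offset=27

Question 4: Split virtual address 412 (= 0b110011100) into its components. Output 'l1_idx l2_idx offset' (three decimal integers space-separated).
vaddr = 412 = 0b110011100
  top 2 bits -> l1_idx = 3
  next 2 bits -> l2_idx = 0
  bottom 5 bits -> offset = 28

Answer: 3 0 28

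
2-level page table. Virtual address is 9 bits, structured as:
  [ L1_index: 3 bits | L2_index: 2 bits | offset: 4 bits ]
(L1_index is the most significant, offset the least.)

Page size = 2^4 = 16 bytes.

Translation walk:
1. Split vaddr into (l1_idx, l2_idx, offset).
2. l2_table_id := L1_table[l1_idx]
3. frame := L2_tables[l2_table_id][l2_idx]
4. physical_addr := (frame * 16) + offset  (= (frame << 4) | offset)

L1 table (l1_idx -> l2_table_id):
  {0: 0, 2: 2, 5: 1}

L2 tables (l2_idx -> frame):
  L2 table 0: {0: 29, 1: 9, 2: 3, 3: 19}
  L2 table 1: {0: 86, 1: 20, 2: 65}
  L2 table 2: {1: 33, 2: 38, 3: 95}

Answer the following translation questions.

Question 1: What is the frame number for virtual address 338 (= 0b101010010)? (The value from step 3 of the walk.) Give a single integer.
Answer: 20

Derivation:
vaddr = 338: l1_idx=5, l2_idx=1
L1[5] = 1; L2[1][1] = 20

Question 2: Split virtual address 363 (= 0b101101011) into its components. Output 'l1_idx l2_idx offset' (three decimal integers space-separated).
Answer: 5 2 11

Derivation:
vaddr = 363 = 0b101101011
  top 3 bits -> l1_idx = 5
  next 2 bits -> l2_idx = 2
  bottom 4 bits -> offset = 11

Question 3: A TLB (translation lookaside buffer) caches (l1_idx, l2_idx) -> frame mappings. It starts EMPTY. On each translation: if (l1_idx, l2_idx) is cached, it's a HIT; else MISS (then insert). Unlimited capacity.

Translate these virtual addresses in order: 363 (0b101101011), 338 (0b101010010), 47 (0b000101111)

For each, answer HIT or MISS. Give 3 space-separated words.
Answer: MISS MISS MISS

Derivation:
vaddr=363: (5,2) not in TLB -> MISS, insert
vaddr=338: (5,1) not in TLB -> MISS, insert
vaddr=47: (0,2) not in TLB -> MISS, insert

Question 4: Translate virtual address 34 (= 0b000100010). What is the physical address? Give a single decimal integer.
vaddr = 34 = 0b000100010
Split: l1_idx=0, l2_idx=2, offset=2
L1[0] = 0
L2[0][2] = 3
paddr = 3 * 16 + 2 = 50

Answer: 50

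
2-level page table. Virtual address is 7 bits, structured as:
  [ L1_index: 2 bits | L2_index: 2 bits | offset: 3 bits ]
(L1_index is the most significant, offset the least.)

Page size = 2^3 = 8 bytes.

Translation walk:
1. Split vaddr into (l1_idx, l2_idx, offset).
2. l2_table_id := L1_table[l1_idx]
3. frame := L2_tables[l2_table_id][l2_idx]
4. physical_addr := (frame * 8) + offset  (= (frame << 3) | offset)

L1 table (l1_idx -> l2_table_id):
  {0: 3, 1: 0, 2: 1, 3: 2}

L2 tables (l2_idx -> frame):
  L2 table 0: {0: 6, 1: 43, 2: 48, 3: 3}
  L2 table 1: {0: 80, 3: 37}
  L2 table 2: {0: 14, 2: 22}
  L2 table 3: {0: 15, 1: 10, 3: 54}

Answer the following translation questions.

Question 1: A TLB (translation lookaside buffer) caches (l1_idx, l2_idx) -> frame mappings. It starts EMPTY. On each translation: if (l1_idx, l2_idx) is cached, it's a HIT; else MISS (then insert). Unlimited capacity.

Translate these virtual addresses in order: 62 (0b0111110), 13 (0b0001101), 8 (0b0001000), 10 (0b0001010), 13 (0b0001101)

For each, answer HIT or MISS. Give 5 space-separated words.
Answer: MISS MISS HIT HIT HIT

Derivation:
vaddr=62: (1,3) not in TLB -> MISS, insert
vaddr=13: (0,1) not in TLB -> MISS, insert
vaddr=8: (0,1) in TLB -> HIT
vaddr=10: (0,1) in TLB -> HIT
vaddr=13: (0,1) in TLB -> HIT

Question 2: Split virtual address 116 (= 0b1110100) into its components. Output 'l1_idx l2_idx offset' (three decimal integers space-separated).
Answer: 3 2 4

Derivation:
vaddr = 116 = 0b1110100
  top 2 bits -> l1_idx = 3
  next 2 bits -> l2_idx = 2
  bottom 3 bits -> offset = 4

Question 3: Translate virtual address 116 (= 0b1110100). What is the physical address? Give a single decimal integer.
vaddr = 116 = 0b1110100
Split: l1_idx=3, l2_idx=2, offset=4
L1[3] = 2
L2[2][2] = 22
paddr = 22 * 8 + 4 = 180

Answer: 180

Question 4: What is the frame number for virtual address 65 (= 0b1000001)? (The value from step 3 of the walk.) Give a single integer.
vaddr = 65: l1_idx=2, l2_idx=0
L1[2] = 1; L2[1][0] = 80

Answer: 80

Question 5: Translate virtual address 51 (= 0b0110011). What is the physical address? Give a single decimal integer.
vaddr = 51 = 0b0110011
Split: l1_idx=1, l2_idx=2, offset=3
L1[1] = 0
L2[0][2] = 48
paddr = 48 * 8 + 3 = 387

Answer: 387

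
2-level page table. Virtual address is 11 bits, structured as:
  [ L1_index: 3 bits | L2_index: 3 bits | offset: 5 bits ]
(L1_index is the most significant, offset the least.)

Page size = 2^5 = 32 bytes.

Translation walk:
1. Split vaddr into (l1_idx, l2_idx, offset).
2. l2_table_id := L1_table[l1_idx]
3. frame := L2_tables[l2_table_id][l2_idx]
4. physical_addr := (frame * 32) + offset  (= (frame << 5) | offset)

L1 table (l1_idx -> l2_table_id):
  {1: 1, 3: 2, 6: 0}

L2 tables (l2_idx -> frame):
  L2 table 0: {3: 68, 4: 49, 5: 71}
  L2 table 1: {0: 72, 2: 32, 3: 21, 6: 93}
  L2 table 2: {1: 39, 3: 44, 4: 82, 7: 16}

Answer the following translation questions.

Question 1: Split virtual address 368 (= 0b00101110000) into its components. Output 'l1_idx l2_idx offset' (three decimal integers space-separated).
vaddr = 368 = 0b00101110000
  top 3 bits -> l1_idx = 1
  next 3 bits -> l2_idx = 3
  bottom 5 bits -> offset = 16

Answer: 1 3 16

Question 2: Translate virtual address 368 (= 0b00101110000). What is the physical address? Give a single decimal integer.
vaddr = 368 = 0b00101110000
Split: l1_idx=1, l2_idx=3, offset=16
L1[1] = 1
L2[1][3] = 21
paddr = 21 * 32 + 16 = 688

Answer: 688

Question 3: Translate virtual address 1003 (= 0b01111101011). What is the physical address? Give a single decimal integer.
Answer: 523

Derivation:
vaddr = 1003 = 0b01111101011
Split: l1_idx=3, l2_idx=7, offset=11
L1[3] = 2
L2[2][7] = 16
paddr = 16 * 32 + 11 = 523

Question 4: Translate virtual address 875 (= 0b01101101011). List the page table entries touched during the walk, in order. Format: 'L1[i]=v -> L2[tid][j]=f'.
Answer: L1[3]=2 -> L2[2][3]=44

Derivation:
vaddr = 875 = 0b01101101011
Split: l1_idx=3, l2_idx=3, offset=11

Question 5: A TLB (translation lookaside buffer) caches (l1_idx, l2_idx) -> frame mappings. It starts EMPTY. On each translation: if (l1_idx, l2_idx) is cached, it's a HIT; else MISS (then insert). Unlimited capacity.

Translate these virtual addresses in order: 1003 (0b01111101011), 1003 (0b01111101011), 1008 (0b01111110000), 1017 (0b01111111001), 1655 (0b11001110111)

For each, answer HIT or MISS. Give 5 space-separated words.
vaddr=1003: (3,7) not in TLB -> MISS, insert
vaddr=1003: (3,7) in TLB -> HIT
vaddr=1008: (3,7) in TLB -> HIT
vaddr=1017: (3,7) in TLB -> HIT
vaddr=1655: (6,3) not in TLB -> MISS, insert

Answer: MISS HIT HIT HIT MISS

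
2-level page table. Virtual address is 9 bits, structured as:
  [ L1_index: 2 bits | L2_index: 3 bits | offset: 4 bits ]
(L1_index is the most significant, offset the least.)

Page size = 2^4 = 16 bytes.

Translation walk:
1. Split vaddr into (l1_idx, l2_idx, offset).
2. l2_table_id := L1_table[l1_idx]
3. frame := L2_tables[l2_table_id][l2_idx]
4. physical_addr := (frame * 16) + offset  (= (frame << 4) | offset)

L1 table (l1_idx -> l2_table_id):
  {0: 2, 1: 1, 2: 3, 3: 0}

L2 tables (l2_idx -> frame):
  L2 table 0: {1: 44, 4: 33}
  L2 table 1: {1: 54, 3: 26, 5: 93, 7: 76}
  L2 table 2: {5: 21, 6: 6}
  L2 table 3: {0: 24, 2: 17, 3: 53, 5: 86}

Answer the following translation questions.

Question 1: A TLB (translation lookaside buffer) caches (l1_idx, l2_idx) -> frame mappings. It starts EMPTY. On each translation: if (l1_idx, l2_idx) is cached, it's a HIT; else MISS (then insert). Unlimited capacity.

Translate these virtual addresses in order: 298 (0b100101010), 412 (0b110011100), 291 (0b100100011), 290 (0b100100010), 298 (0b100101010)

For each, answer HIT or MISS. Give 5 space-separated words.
Answer: MISS MISS HIT HIT HIT

Derivation:
vaddr=298: (2,2) not in TLB -> MISS, insert
vaddr=412: (3,1) not in TLB -> MISS, insert
vaddr=291: (2,2) in TLB -> HIT
vaddr=290: (2,2) in TLB -> HIT
vaddr=298: (2,2) in TLB -> HIT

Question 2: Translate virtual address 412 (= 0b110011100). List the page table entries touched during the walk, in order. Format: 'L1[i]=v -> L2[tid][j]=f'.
Answer: L1[3]=0 -> L2[0][1]=44

Derivation:
vaddr = 412 = 0b110011100
Split: l1_idx=3, l2_idx=1, offset=12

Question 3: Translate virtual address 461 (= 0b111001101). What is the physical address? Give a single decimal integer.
Answer: 541

Derivation:
vaddr = 461 = 0b111001101
Split: l1_idx=3, l2_idx=4, offset=13
L1[3] = 0
L2[0][4] = 33
paddr = 33 * 16 + 13 = 541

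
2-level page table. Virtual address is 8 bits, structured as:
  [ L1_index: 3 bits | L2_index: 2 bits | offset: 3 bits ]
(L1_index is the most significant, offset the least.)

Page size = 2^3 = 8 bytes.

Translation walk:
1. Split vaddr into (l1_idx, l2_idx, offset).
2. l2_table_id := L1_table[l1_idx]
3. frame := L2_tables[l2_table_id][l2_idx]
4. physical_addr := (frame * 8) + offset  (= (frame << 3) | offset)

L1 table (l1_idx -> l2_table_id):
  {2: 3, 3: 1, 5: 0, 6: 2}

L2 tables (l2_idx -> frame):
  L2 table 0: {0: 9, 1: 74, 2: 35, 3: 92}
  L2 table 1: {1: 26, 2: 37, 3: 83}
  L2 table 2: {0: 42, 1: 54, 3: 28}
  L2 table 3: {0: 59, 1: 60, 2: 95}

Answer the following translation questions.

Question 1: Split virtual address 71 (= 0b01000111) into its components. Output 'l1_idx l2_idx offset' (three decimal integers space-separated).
Answer: 2 0 7

Derivation:
vaddr = 71 = 0b01000111
  top 3 bits -> l1_idx = 2
  next 2 bits -> l2_idx = 0
  bottom 3 bits -> offset = 7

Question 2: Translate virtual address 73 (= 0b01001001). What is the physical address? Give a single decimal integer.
Answer: 481

Derivation:
vaddr = 73 = 0b01001001
Split: l1_idx=2, l2_idx=1, offset=1
L1[2] = 3
L2[3][1] = 60
paddr = 60 * 8 + 1 = 481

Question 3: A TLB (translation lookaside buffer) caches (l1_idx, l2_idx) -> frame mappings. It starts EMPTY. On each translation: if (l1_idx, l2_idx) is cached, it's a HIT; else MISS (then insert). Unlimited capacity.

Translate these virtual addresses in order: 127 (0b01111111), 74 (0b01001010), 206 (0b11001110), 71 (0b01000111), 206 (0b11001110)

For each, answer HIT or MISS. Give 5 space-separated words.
vaddr=127: (3,3) not in TLB -> MISS, insert
vaddr=74: (2,1) not in TLB -> MISS, insert
vaddr=206: (6,1) not in TLB -> MISS, insert
vaddr=71: (2,0) not in TLB -> MISS, insert
vaddr=206: (6,1) in TLB -> HIT

Answer: MISS MISS MISS MISS HIT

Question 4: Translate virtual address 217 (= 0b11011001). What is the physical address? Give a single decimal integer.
Answer: 225

Derivation:
vaddr = 217 = 0b11011001
Split: l1_idx=6, l2_idx=3, offset=1
L1[6] = 2
L2[2][3] = 28
paddr = 28 * 8 + 1 = 225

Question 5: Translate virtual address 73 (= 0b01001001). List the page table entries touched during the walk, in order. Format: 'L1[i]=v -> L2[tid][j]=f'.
vaddr = 73 = 0b01001001
Split: l1_idx=2, l2_idx=1, offset=1

Answer: L1[2]=3 -> L2[3][1]=60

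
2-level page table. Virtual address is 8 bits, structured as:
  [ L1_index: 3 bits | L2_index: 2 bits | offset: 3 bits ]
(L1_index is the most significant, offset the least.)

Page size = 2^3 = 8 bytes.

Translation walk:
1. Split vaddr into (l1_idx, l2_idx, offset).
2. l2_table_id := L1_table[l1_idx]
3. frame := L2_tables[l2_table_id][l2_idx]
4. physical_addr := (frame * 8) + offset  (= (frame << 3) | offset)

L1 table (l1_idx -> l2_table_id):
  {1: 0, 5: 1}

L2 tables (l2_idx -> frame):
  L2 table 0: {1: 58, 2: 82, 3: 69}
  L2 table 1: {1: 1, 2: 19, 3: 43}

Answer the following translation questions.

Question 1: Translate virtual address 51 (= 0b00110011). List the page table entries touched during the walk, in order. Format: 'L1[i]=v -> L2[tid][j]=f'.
Answer: L1[1]=0 -> L2[0][2]=82

Derivation:
vaddr = 51 = 0b00110011
Split: l1_idx=1, l2_idx=2, offset=3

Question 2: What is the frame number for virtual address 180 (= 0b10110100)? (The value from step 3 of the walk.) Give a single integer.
vaddr = 180: l1_idx=5, l2_idx=2
L1[5] = 1; L2[1][2] = 19

Answer: 19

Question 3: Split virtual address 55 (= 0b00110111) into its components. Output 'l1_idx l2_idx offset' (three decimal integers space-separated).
vaddr = 55 = 0b00110111
  top 3 bits -> l1_idx = 1
  next 2 bits -> l2_idx = 2
  bottom 3 bits -> offset = 7

Answer: 1 2 7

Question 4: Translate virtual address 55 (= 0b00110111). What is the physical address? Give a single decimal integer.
Answer: 663

Derivation:
vaddr = 55 = 0b00110111
Split: l1_idx=1, l2_idx=2, offset=7
L1[1] = 0
L2[0][2] = 82
paddr = 82 * 8 + 7 = 663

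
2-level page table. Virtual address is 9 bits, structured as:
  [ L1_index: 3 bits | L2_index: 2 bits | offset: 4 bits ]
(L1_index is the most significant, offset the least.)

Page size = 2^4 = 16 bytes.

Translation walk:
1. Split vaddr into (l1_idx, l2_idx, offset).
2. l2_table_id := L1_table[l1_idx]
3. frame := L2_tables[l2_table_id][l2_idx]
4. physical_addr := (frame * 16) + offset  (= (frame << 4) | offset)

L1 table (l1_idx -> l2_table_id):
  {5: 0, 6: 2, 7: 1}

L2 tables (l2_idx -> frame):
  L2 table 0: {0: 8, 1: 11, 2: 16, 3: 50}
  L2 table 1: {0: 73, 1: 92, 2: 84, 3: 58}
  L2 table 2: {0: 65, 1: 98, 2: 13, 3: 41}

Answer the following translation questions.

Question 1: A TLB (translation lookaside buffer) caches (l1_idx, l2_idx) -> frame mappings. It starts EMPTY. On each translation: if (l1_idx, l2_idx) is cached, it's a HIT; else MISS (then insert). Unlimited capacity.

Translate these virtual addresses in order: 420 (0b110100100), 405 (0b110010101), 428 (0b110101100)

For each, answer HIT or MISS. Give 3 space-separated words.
Answer: MISS MISS HIT

Derivation:
vaddr=420: (6,2) not in TLB -> MISS, insert
vaddr=405: (6,1) not in TLB -> MISS, insert
vaddr=428: (6,2) in TLB -> HIT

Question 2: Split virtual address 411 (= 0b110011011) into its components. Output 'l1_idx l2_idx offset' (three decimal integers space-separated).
vaddr = 411 = 0b110011011
  top 3 bits -> l1_idx = 6
  next 2 bits -> l2_idx = 1
  bottom 4 bits -> offset = 11

Answer: 6 1 11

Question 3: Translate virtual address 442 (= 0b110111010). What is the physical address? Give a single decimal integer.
Answer: 666

Derivation:
vaddr = 442 = 0b110111010
Split: l1_idx=6, l2_idx=3, offset=10
L1[6] = 2
L2[2][3] = 41
paddr = 41 * 16 + 10 = 666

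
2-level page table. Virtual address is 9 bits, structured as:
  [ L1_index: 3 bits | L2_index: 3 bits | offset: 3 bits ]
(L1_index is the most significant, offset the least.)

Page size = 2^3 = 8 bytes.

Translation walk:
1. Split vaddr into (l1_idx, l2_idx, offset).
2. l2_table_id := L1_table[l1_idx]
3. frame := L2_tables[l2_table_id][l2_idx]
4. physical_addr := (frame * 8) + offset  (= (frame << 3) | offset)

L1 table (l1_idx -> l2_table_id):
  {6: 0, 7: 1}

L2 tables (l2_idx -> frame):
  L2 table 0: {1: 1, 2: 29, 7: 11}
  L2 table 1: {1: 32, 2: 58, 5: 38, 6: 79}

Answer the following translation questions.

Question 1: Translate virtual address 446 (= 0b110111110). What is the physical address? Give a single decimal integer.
Answer: 94

Derivation:
vaddr = 446 = 0b110111110
Split: l1_idx=6, l2_idx=7, offset=6
L1[6] = 0
L2[0][7] = 11
paddr = 11 * 8 + 6 = 94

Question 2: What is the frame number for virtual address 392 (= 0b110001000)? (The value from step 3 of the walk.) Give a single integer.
Answer: 1

Derivation:
vaddr = 392: l1_idx=6, l2_idx=1
L1[6] = 0; L2[0][1] = 1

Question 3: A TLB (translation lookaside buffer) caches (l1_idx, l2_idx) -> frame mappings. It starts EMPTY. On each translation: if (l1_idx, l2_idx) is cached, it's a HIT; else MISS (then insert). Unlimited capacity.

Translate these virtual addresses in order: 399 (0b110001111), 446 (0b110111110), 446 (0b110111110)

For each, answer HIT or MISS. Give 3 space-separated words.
Answer: MISS MISS HIT

Derivation:
vaddr=399: (6,1) not in TLB -> MISS, insert
vaddr=446: (6,7) not in TLB -> MISS, insert
vaddr=446: (6,7) in TLB -> HIT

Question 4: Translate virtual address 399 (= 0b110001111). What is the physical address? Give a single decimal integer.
vaddr = 399 = 0b110001111
Split: l1_idx=6, l2_idx=1, offset=7
L1[6] = 0
L2[0][1] = 1
paddr = 1 * 8 + 7 = 15

Answer: 15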